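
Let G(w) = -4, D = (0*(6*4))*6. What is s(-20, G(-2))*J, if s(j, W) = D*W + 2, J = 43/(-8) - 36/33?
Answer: -569/44 ≈ -12.932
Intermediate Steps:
D = 0 (D = (0*24)*6 = 0*6 = 0)
J = -569/88 (J = 43*(-⅛) - 36*1/33 = -43/8 - 12/11 = -569/88 ≈ -6.4659)
s(j, W) = 2 (s(j, W) = 0*W + 2 = 0 + 2 = 2)
s(-20, G(-2))*J = 2*(-569/88) = -569/44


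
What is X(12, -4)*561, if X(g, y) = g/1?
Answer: 6732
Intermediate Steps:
X(g, y) = g (X(g, y) = g*1 = g)
X(12, -4)*561 = 12*561 = 6732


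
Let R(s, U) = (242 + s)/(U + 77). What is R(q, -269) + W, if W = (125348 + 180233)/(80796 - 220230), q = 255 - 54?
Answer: -20073469/4461888 ≈ -4.4989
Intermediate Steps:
q = 201
R(s, U) = (242 + s)/(77 + U)
W = -305581/139434 (W = 305581/(-139434) = 305581*(-1/139434) = -305581/139434 ≈ -2.1916)
R(q, -269) + W = (242 + 201)/(77 - 269) - 305581/139434 = 443/(-192) - 305581/139434 = -1/192*443 - 305581/139434 = -443/192 - 305581/139434 = -20073469/4461888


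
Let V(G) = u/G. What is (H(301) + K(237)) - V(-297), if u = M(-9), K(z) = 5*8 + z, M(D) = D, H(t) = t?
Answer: 19073/33 ≈ 577.97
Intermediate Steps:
K(z) = 40 + z
u = -9
V(G) = -9/G
(H(301) + K(237)) - V(-297) = (301 + (40 + 237)) - (-9)/(-297) = (301 + 277) - (-9)*(-1)/297 = 578 - 1*1/33 = 578 - 1/33 = 19073/33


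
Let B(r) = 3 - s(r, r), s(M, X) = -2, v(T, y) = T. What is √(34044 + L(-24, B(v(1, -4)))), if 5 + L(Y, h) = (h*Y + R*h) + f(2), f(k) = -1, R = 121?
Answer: √34523 ≈ 185.80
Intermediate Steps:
B(r) = 5 (B(r) = 3 - 1*(-2) = 3 + 2 = 5)
L(Y, h) = -6 + 121*h + Y*h (L(Y, h) = -5 + ((h*Y + 121*h) - 1) = -5 + ((Y*h + 121*h) - 1) = -5 + ((121*h + Y*h) - 1) = -5 + (-1 + 121*h + Y*h) = -6 + 121*h + Y*h)
√(34044 + L(-24, B(v(1, -4)))) = √(34044 + (-6 + 121*5 - 24*5)) = √(34044 + (-6 + 605 - 120)) = √(34044 + 479) = √34523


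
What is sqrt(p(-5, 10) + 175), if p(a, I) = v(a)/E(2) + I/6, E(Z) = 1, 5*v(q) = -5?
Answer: sqrt(1581)/3 ≈ 13.254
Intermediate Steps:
v(q) = -1 (v(q) = (1/5)*(-5) = -1)
p(a, I) = -1 + I/6 (p(a, I) = -1/1 + I/6 = -1*1 + I*(1/6) = -1 + I/6)
sqrt(p(-5, 10) + 175) = sqrt((-1 + (1/6)*10) + 175) = sqrt((-1 + 5/3) + 175) = sqrt(2/3 + 175) = sqrt(527/3) = sqrt(1581)/3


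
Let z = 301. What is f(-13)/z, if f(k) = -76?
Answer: -76/301 ≈ -0.25249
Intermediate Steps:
f(-13)/z = -76/301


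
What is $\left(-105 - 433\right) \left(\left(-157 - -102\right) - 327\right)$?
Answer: $205516$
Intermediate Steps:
$\left(-105 - 433\right) \left(\left(-157 - -102\right) - 327\right) = - 538 \left(\left(-157 + 102\right) - 327\right) = - 538 \left(-55 - 327\right) = \left(-538\right) \left(-382\right) = 205516$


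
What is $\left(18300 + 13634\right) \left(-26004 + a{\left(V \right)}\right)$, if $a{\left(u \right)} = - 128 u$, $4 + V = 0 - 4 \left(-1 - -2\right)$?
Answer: $-797711320$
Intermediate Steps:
$V = -8$ ($V = -4 + \left(0 - 4 \left(-1 - -2\right)\right) = -4 + \left(0 - 4 \left(-1 + 2\right)\right) = -4 + \left(0 - 4\right) = -4 - 4 = -8$)
$\left(18300 + 13634\right) \left(-26004 + a{\left(V \right)}\right) = \left(18300 + 13634\right) \left(-26004 - -1024\right) = 31934 \left(-26004 + 1024\right) = 31934 \left(-24980\right) = -797711320$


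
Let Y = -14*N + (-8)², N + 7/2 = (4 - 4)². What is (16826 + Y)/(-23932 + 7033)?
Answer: -16939/16899 ≈ -1.0024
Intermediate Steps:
N = -7/2 (N = -7/2 + (4 - 4)² = -7/2 + 0² = -7/2 + 0 = -7/2 ≈ -3.5000)
Y = 113 (Y = -14*(-7/2) + (-8)² = 49 + 64 = 113)
(16826 + Y)/(-23932 + 7033) = (16826 + 113)/(-23932 + 7033) = 16939/(-16899) = 16939*(-1/16899) = -16939/16899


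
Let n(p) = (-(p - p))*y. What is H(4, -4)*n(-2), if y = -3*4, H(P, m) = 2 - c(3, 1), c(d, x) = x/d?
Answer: 0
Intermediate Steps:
H(P, m) = 5/3 (H(P, m) = 2 - 1/3 = 5/3)
y = -12
n(p) = 0 (n(p) = -(p - p)*(-12) = -1*0*(-12) = 0*(-12) = 0)
H(4, -4)*n(-2) = (5/3)*0 = 0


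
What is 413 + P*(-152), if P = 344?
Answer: -51875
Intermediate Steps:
413 + P*(-152) = 413 + 344*(-152) = 413 - 52288 = -51875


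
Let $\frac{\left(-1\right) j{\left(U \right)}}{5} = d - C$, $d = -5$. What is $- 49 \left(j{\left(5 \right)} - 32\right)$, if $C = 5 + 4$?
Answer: $-1862$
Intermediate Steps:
$C = 9$
$j{\left(U \right)} = 70$ ($j{\left(U \right)} = - 5 \left(-5 - 9\right) = \left(-5\right) \left(-14\right) = 70$)
$- 49 \left(j{\left(5 \right)} - 32\right) = - 49 \left(70 - 32\right) = \left(-49\right) 38 = -1862$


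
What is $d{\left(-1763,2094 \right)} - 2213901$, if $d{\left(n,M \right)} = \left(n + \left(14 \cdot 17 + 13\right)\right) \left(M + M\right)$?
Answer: $-8546157$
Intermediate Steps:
$d{\left(n,M \right)} = 2 M \left(251 + n\right)$ ($d{\left(n,M \right)} = \left(n + \left(238 + 13\right)\right) 2 M = \left(n + 251\right) 2 M = \left(251 + n\right) 2 M = 2 M \left(251 + n\right)$)
$d{\left(-1763,2094 \right)} - 2213901 = 2 \cdot 2094 \left(251 - 1763\right) - 2213901 = 2 \cdot 2094 \left(-1512\right) - 2213901 = -6332256 - 2213901 = -8546157$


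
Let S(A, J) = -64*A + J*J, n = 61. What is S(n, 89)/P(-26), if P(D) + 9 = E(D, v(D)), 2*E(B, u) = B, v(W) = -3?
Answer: -4017/22 ≈ -182.59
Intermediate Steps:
E(B, u) = B/2
S(A, J) = J**2 - 64*A (S(A, J) = -64*A + J**2 = J**2 - 64*A)
P(D) = -9 + D/2
S(n, 89)/P(-26) = (89**2 - 64*61)/(-9 + (1/2)*(-26)) = (7921 - 3904)/(-9 - 13) = 4017/(-22) = 4017*(-1/22) = -4017/22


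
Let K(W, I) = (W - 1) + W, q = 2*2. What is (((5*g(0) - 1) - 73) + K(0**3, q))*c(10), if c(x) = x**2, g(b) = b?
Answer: -7500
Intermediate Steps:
q = 4
K(W, I) = -1 + 2*W (K(W, I) = (-1 + W) + W = -1 + 2*W)
(((5*g(0) - 1) - 73) + K(0**3, q))*c(10) = (((5*0 - 1) - 73) + (-1 + 2*0**3))*10**2 = (((0 - 1) - 73) + (-1 + 2*0))*100 = ((-1 - 73) + (-1 + 0))*100 = (-74 - 1)*100 = -75*100 = -7500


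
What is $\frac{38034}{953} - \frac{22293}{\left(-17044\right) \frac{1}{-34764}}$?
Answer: $- \frac{184480222365}{4060733} \approx -45430.0$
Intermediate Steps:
$\frac{38034}{953} - \frac{22293}{\left(-17044\right) \frac{1}{-34764}} = 38034 \cdot \frac{1}{953} - \frac{22293}{\left(-17044\right) \left(- \frac{1}{34764}\right)} = \frac{38034}{953} - \frac{22293}{\frac{4261}{8691}} = \frac{38034}{953} - \frac{193748463}{4261} = - \frac{184480222365}{4060733}$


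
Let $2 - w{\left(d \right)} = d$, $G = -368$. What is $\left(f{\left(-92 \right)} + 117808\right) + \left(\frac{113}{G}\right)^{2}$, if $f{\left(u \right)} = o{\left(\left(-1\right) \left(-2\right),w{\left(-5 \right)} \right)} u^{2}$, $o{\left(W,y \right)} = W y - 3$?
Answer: $\frac{28562559457}{135424} \approx 2.1091 \cdot 10^{5}$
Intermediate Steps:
$w{\left(d \right)} = 2 - d$
$o{\left(W,y \right)} = -3 + W y$
$f{\left(u \right)} = 11 u^{2}$ ($f{\left(u \right)} = \left(-3 + \left(-1\right) \left(-2\right) \left(2 - -5\right)\right) u^{2} = \left(-3 + 2 \left(2 + 5\right)\right) u^{2} = \left(-3 + 2 \cdot 7\right) u^{2} = \left(-3 + 14\right) u^{2} = 11 u^{2}$)
$\left(f{\left(-92 \right)} + 117808\right) + \left(\frac{113}{G}\right)^{2} = \left(11 \left(-92\right)^{2} + 117808\right) + \left(\frac{113}{-368}\right)^{2} = \left(11 \cdot 8464 + 117808\right) + \left(113 \left(- \frac{1}{368}\right)\right)^{2} = \left(93104 + 117808\right) + \left(- \frac{113}{368}\right)^{2} = 210912 + \frac{12769}{135424} = \frac{28562559457}{135424}$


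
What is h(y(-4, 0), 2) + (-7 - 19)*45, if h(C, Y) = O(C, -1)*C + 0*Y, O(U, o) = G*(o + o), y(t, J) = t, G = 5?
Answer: -1130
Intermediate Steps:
O(U, o) = 10*o (O(U, o) = 5*(o + o) = 5*(2*o) = 10*o)
h(C, Y) = -10*C (h(C, Y) = (10*(-1))*C + 0*Y = -10*C + 0 = -10*C)
h(y(-4, 0), 2) + (-7 - 19)*45 = -10*(-4) + (-7 - 19)*45 = 40 - 26*45 = 40 - 1170 = -1130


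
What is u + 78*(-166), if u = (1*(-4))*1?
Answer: -12952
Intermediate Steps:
u = -4 (u = -4*1 = -4)
u + 78*(-166) = -4 + 78*(-166) = -4 - 12948 = -12952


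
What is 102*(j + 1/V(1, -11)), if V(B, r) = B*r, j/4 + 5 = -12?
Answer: -76398/11 ≈ -6945.3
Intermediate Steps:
j = -68 (j = -20 + 4*(-12) = -20 - 48 = -68)
102*(j + 1/V(1, -11)) = 102*(-68 + 1/(1*(-11))) = 102*(-68 + 1/(-11)) = 102*(-68 - 1/11) = 102*(-749/11) = -76398/11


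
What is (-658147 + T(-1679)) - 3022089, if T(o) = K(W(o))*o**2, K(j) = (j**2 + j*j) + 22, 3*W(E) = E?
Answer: 15894509367356/9 ≈ 1.7661e+12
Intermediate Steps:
W(E) = E/3
K(j) = 22 + 2*j**2 (K(j) = (j**2 + j**2) + 22 = 2*j**2 + 22 = 22 + 2*j**2)
T(o) = o**2*(22 + 2*o**2/9) (T(o) = (22 + 2*(o/3)**2)*o**2 = (22 + 2*(o**2/9))*o**2 = (22 + 2*o**2/9)*o**2 = o**2*(22 + 2*o**2/9))
(-658147 + T(-1679)) - 3022089 = (-658147 + (2/9)*(-1679)**2*(99 + (-1679)**2)) - 3022089 = (-658147 + (2/9)*2819041*(99 + 2819041)) - 3022089 = (-658147 + (2/9)*2819041*2819140) - 3022089 = (-658147 + 15894542489480/9) - 3022089 = 15894536566157/9 - 3022089 = 15894509367356/9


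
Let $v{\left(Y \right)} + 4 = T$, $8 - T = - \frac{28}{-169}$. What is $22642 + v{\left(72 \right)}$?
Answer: $\frac{3827146}{169} \approx 22646.0$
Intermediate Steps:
$T = \frac{1324}{169}$ ($T = 8 - - \frac{28}{-169} = 8 - \left(-28\right) \left(- \frac{1}{169}\right) = 8 - \frac{28}{169} = \frac{1324}{169} \approx 7.8343$)
$v{\left(Y \right)} = \frac{648}{169}$ ($v{\left(Y \right)} = -4 + \frac{1324}{169} = \frac{648}{169}$)
$22642 + v{\left(72 \right)} = 22642 + \frac{648}{169} = \frac{3827146}{169}$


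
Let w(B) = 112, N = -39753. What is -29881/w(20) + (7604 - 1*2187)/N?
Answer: -169780871/636048 ≈ -266.93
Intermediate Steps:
-29881/w(20) + (7604 - 1*2187)/N = -29881/112 + (7604 - 1*2187)/(-39753) = -29881*1/112 + (7604 - 2187)*(-1/39753) = -29881/112 + 5417*(-1/39753) = -29881/112 - 5417/39753 = -169780871/636048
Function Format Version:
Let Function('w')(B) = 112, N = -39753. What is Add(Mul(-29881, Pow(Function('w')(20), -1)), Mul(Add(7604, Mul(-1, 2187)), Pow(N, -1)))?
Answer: Rational(-169780871, 636048) ≈ -266.93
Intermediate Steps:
Add(Mul(-29881, Pow(Function('w')(20), -1)), Mul(Add(7604, Mul(-1, 2187)), Pow(N, -1))) = Add(Mul(-29881, Pow(112, -1)), Mul(Add(7604, Mul(-1, 2187)), Pow(-39753, -1))) = Add(Mul(-29881, Rational(1, 112)), Mul(Add(7604, -2187), Rational(-1, 39753))) = Add(Rational(-29881, 112), Mul(5417, Rational(-1, 39753))) = Add(Rational(-29881, 112), Rational(-5417, 39753)) = Rational(-169780871, 636048)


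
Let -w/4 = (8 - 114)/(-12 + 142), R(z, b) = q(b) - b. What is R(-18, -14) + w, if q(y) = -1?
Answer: 1057/65 ≈ 16.262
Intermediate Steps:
R(z, b) = -1 - b
w = 212/65 (w = -4*(8 - 114)/(-12 + 142) = -(-424)/130 = -4*(-53/65) = 212/65 ≈ 3.2615)
R(-18, -14) + w = (-1 - 1*(-14)) + 212/65 = (-1 + 14) + 212/65 = 13 + 212/65 = 1057/65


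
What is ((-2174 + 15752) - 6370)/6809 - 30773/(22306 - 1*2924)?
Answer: -6347991/11997458 ≈ -0.52911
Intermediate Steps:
((-2174 + 15752) - 6370)/6809 - 30773/(22306 - 1*2924) = (13578 - 6370)*(1/6809) - 30773/(22306 - 2924) = 7208*(1/6809) - 30773/19382 = 7208/6809 - 30773*1/19382 = 7208/6809 - 30773/19382 = -6347991/11997458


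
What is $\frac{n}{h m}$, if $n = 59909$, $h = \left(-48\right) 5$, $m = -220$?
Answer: $\frac{59909}{52800} \approx 1.1346$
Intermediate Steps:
$h = -240$
$\frac{n}{h m} = \frac{59909}{\left(-240\right) \left(-220\right)} = \frac{59909}{52800}$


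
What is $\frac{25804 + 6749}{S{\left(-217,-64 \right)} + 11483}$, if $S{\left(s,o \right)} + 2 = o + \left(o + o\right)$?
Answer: $\frac{10851}{3763} \approx 2.8836$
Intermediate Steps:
$S{\left(s,o \right)} = -2 + 3 o$ ($S{\left(s,o \right)} = -2 + \left(o + \left(o + o\right)\right) = -2 + \left(o + 2 o\right) = -2 + 3 o$)
$\frac{25804 + 6749}{S{\left(-217,-64 \right)} + 11483} = \frac{25804 + 6749}{\left(-2 + 3 \left(-64\right)\right) + 11483} = \frac{32553}{\left(-2 - 192\right) + 11483} = \frac{32553}{-194 + 11483} = \frac{32553}{11289} = 32553 \cdot \frac{1}{11289} = \frac{10851}{3763}$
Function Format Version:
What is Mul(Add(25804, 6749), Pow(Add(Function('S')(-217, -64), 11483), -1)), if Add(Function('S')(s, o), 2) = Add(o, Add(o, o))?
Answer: Rational(10851, 3763) ≈ 2.8836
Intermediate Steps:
Function('S')(s, o) = Add(-2, Mul(3, o)) (Function('S')(s, o) = Add(-2, Add(o, Add(o, o))) = Add(-2, Add(o, Mul(2, o))) = Add(-2, Mul(3, o)))
Mul(Add(25804, 6749), Pow(Add(Function('S')(-217, -64), 11483), -1)) = Mul(Add(25804, 6749), Pow(Add(Add(-2, Mul(3, -64)), 11483), -1)) = Mul(32553, Pow(Add(Add(-2, -192), 11483), -1)) = Mul(32553, Pow(Add(-194, 11483), -1)) = Mul(32553, Pow(11289, -1)) = Mul(32553, Rational(1, 11289)) = Rational(10851, 3763)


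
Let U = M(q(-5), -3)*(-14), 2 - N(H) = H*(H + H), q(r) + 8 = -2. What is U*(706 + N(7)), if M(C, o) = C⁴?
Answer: -85400000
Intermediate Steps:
q(r) = -10 (q(r) = -8 - 2 = -10)
N(H) = 2 - 2*H² (N(H) = 2 - H*(H + H) = 2 - H*2*H = 2 - 2*H²)
U = -140000 (U = (-10)⁴*(-14) = 10000*(-14) = -140000)
U*(706 + N(7)) = -140000*(706 + (2 - 2*7²)) = -140000*(706 + (2 - 2*49)) = -140000*(706 + (2 - 98)) = -140000*(706 - 96) = -140000*610 = -85400000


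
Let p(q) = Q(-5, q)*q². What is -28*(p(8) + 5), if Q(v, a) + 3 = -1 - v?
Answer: -1932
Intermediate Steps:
Q(v, a) = -4 - v (Q(v, a) = -3 + (-1 - v) = -4 - v)
p(q) = q² (p(q) = (-4 - 1*(-5))*q² = (-4 + 5)*q² = 1*q² = q²)
-28*(p(8) + 5) = -28*(8² + 5) = -28*(64 + 5) = -28*69 = -1932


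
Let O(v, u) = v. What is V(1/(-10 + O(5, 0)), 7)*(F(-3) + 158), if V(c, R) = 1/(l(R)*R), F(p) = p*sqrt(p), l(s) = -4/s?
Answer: -79/2 + 3*I*sqrt(3)/4 ≈ -39.5 + 1.299*I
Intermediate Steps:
F(p) = p**(3/2)
V(c, R) = -1/4 (V(c, R) = 1/((-4/R)*R) = 1/(-4) = -1/4)
V(1/(-10 + O(5, 0)), 7)*(F(-3) + 158) = -((-3)**(3/2) + 158)/4 = -(-3*I*sqrt(3) + 158)/4 = -(158 - 3*I*sqrt(3))/4 = -79/2 + 3*I*sqrt(3)/4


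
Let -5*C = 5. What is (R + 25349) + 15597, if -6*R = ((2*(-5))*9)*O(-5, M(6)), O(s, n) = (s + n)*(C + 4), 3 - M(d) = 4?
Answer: 40676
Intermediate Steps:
C = -1 (C = -1/5*5 = -1)
M(d) = -1 (M(d) = 3 - 1*4 = 3 - 4 = -1)
O(s, n) = 3*n + 3*s (O(s, n) = (s + n)*(-1 + 4) = (n + s)*3 = 3*n + 3*s)
R = -270 (R = -(2*(-5))*9*(3*(-1) + 3*(-5))/6 = -(-10*9)*(-3 - 15)/6 = -(-15)*(-18) = -1/6*1620 = -270)
(R + 25349) + 15597 = (-270 + 25349) + 15597 = 25079 + 15597 = 40676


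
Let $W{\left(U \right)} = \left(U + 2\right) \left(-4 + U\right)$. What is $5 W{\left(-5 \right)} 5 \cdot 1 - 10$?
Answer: $665$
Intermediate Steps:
$W{\left(U \right)} = \left(-4 + U\right) \left(2 + U\right)$ ($W{\left(U \right)} = \left(2 + U\right) \left(-4 + U\right) = \left(-4 + U\right) \left(2 + U\right)$)
$5 W{\left(-5 \right)} 5 \cdot 1 - 10 = 5 \left(-8 + \left(-5\right)^{2} - -10\right) 5 \cdot 1 - 10 = 5 \left(-8 + 25 + 10\right) 5 \cdot 1 - 10 = 5 \cdot 27 \cdot 5 \cdot 1 - 10 = 135 \cdot 5 \cdot 1 - 10 = 675 \cdot 1 - 10 = 675 - 10 = 665$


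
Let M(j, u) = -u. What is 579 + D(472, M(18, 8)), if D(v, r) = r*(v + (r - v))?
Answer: 643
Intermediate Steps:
D(v, r) = r² (D(v, r) = r*r = r²)
579 + D(472, M(18, 8)) = 579 + (-1*8)² = 579 + (-8)² = 579 + 64 = 643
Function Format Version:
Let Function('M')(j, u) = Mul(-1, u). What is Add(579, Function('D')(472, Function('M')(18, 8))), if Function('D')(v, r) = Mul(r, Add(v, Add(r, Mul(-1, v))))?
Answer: 643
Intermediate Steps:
Function('D')(v, r) = Pow(r, 2) (Function('D')(v, r) = Mul(r, r) = Pow(r, 2))
Add(579, Function('D')(472, Function('M')(18, 8))) = Add(579, Pow(Mul(-1, 8), 2)) = Add(579, Pow(-8, 2)) = Add(579, 64) = 643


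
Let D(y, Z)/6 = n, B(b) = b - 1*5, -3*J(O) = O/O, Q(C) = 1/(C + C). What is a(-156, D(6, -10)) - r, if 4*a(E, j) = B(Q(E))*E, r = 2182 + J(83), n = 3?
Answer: -47677/24 ≈ -1986.5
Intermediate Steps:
Q(C) = 1/(2*C)
J(O) = -1/3 (J(O) = -O/(3*O) = -1/3*1 = -1/3)
B(b) = -5 + b (B(b) = b - 5 = -5 + b)
D(y, Z) = 18 (D(y, Z) = 6*3 = 18)
r = 6545/3 (r = 2182 - 1/3 = 6545/3 ≈ 2181.7)
a(E, j) = E*(-5 + 1/(2*E))/4 (a(E, j) = ((-5 + 1/(2*E))*E)/4 = (E*(-5 + 1/(2*E)))/4 = E*(-5 + 1/(2*E))/4)
a(-156, D(6, -10)) - r = (1/8 - 5/4*(-156)) - 1*6545/3 = (1/8 + 195) - 6545/3 = 1561/8 - 6545/3 = -47677/24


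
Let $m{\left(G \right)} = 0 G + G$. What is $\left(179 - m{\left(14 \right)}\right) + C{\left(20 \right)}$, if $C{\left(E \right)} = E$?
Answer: $185$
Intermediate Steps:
$m{\left(G \right)} = G$ ($m{\left(G \right)} = 0 + G = G$)
$\left(179 - m{\left(14 \right)}\right) + C{\left(20 \right)} = \left(179 - 14\right) + 20 = 165 + 20 = 185$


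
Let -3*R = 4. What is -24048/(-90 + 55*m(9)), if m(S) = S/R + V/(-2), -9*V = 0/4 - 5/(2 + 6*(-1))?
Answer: 1731456/32935 ≈ 52.572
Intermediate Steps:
R = -4/3 (R = -⅓*4 = -4/3 ≈ -1.3333)
V = -5/36 (V = -(0/4 - 5/(2 + 6*(-1)))/9 = -(0*(¼) - 5/(2 - 6))/9 = -(0 - 5/(-4))/9 = -(0 - 5*(-¼))/9 = -(0 + 5/4)/9 = -⅑*5/4 = -5/36 ≈ -0.13889)
m(S) = 5/72 - 3*S/4 (m(S) = S/(-4/3) - 5/36/(-2) = S*(-¾) - 5/36*(-½) = -3*S/4 + 5/72 = 5/72 - 3*S/4)
-24048/(-90 + 55*m(9)) = -24048/(-90 + 55*(5/72 - ¾*9)) = -24048/(-90 + 55*(5/72 - 27/4)) = -24048/(-90 + 55*(-481/72)) = -24048/(-90 - 26455/72) = -24048/(-32935/72) = -24048*(-72/32935) = 1731456/32935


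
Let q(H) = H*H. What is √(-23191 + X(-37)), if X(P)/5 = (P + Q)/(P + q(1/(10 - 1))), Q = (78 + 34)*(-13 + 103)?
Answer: I*√55087190599/1498 ≈ 156.68*I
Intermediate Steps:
q(H) = H²
Q = 10080 (Q = 112*90 = 10080)
X(P) = 5*(10080 + P)/(1/81 + P) (X(P) = 5*((P + 10080)/(P + (1/(10 - 1))²)) = 5*((10080 + P)/(P + (1/9)²)) = 5*((10080 + P)/(P + (⅑)²)) = 5*((10080 + P)/(P + 1/81)) = 5*((10080 + P)/(1/81 + P)) = 5*(10080 + P)/(1/81 + P))
√(-23191 + X(-37)) = √(-23191 + 405*(10080 - 37)/(1 + 81*(-37))) = √(-23191 + 405*10043/(1 - 2997)) = √(-23191 + 405*10043/(-2996)) = √(-23191 + 405*(-1/2996)*10043) = √(-23191 - 4067415/2996) = √(-73547651/2996) = I*√55087190599/1498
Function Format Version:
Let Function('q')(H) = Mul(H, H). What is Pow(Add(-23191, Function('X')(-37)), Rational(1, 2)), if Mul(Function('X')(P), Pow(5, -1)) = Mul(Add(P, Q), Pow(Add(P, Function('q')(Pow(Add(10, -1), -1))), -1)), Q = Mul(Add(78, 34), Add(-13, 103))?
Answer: Mul(Rational(1, 1498), I, Pow(55087190599, Rational(1, 2))) ≈ Mul(156.68, I)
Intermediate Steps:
Function('q')(H) = Pow(H, 2)
Q = 10080 (Q = Mul(112, 90) = 10080)
Function('X')(P) = Mul(5, Pow(Add(Rational(1, 81), P), -1), Add(10080, P)) (Function('X')(P) = Mul(5, Mul(Add(P, 10080), Pow(Add(P, Pow(Pow(Add(10, -1), -1), 2)), -1))) = Mul(5, Mul(Add(10080, P), Pow(Add(P, Pow(Pow(9, -1), 2)), -1))) = Mul(5, Mul(Add(10080, P), Pow(Add(P, Pow(Rational(1, 9), 2)), -1))) = Mul(5, Mul(Add(10080, P), Pow(Add(P, Rational(1, 81)), -1))) = Mul(5, Mul(Add(10080, P), Pow(Add(Rational(1, 81), P), -1))) = Mul(5, Mul(Pow(Add(Rational(1, 81), P), -1), Add(10080, P))) = Mul(5, Pow(Add(Rational(1, 81), P), -1), Add(10080, P)))
Pow(Add(-23191, Function('X')(-37)), Rational(1, 2)) = Pow(Add(-23191, Mul(405, Pow(Add(1, Mul(81, -37)), -1), Add(10080, -37))), Rational(1, 2)) = Pow(Add(-23191, Mul(405, Pow(Add(1, -2997), -1), 10043)), Rational(1, 2)) = Pow(Add(-23191, Mul(405, Pow(-2996, -1), 10043)), Rational(1, 2)) = Pow(Add(-23191, Mul(405, Rational(-1, 2996), 10043)), Rational(1, 2)) = Pow(Add(-23191, Rational(-4067415, 2996)), Rational(1, 2)) = Pow(Rational(-73547651, 2996), Rational(1, 2)) = Mul(Rational(1, 1498), I, Pow(55087190599, Rational(1, 2)))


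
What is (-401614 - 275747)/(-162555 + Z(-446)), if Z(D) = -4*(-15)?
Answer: 225787/54165 ≈ 4.1685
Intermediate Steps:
Z(D) = 60
(-401614 - 275747)/(-162555 + Z(-446)) = (-401614 - 275747)/(-162555 + 60) = -677361/(-162495) = -677361*(-1/162495) = 225787/54165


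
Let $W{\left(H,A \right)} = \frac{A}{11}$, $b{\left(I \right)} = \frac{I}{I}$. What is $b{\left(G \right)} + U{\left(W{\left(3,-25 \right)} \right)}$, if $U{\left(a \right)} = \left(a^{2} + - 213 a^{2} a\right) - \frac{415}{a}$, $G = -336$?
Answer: $\frac{17896858}{6655} \approx 2689.2$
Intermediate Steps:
$b{\left(I \right)} = 1$
$W{\left(H,A \right)} = \frac{A}{11}$ ($W{\left(H,A \right)} = A \frac{1}{11} = \frac{A}{11}$)
$U{\left(a \right)} = a^{2} - \frac{415}{a} - 213 a^{3}$ ($U{\left(a \right)} = \left(a^{2} - 213 a^{3}\right) - \frac{415}{a} = a^{2} - \frac{415}{a} - 213 a^{3}$)
$b{\left(G \right)} + U{\left(W{\left(3,-25 \right)} \right)} = 1 + \frac{-415 + \left(\frac{1}{11} \left(-25\right)\right)^{3} \left(1 - 213 \cdot \frac{1}{11} \left(-25\right)\right)}{\frac{1}{11} \left(-25\right)} = 1 + \frac{-415 + \left(- \frac{25}{11}\right)^{3} \left(1 - - \frac{5325}{11}\right)}{- \frac{25}{11}} = 1 - \frac{11 \left(-415 - \frac{15625 \left(1 + \frac{5325}{11}\right)}{1331}\right)}{25} = 1 - \frac{11 \left(-415 - \frac{83375000}{14641}\right)}{25} = 1 - - \frac{17890203}{6655} = 1 + \frac{17890203}{6655} = \frac{17896858}{6655}$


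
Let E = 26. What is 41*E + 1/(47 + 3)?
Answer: 53301/50 ≈ 1066.0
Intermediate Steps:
41*E + 1/(47 + 3) = 41*26 + 1/(47 + 3) = 1066 + 1/50 = 53301/50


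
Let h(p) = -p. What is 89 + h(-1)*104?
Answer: 193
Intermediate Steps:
89 + h(-1)*104 = 89 - 1*(-1)*104 = 89 + 1*104 = 89 + 104 = 193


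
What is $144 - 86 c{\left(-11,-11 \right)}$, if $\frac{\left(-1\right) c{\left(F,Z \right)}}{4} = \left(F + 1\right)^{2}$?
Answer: $34544$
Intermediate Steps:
$c{\left(F,Z \right)} = - 4 \left(1 + F\right)^{2}$ ($c{\left(F,Z \right)} = - 4 \left(F + 1\right)^{2} = - 4 \left(1 + F\right)^{2}$)
$144 - 86 c{\left(-11,-11 \right)} = 144 - 86 \left(- 4 \left(1 - 11\right)^{2}\right) = 144 - 86 \left(- 4 \left(-10\right)^{2}\right) = 144 - 86 \left(\left(-4\right) 100\right) = 144 - -34400 = 144 + 34400 = 34544$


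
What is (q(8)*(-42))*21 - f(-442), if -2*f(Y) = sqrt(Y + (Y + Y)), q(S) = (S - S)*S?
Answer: I*sqrt(1326)/2 ≈ 18.207*I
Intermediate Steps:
q(S) = 0 (q(S) = 0*S = 0)
f(Y) = -sqrt(3)*sqrt(Y)/2 (f(Y) = -sqrt(Y + (Y + Y))/2 = -sqrt(Y + 2*Y)/2 = -sqrt(3)*sqrt(Y)/2)
(q(8)*(-42))*21 - f(-442) = (0*(-42))*21 - (-1)*sqrt(3)*sqrt(-442)/2 = 0*21 - (-1)*sqrt(3)*I*sqrt(442)/2 = 0 - (-1)*I*sqrt(1326)/2 = 0 + I*sqrt(1326)/2 = I*sqrt(1326)/2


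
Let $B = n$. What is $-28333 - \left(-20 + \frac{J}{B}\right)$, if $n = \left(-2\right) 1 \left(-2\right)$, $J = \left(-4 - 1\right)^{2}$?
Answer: $- \frac{113277}{4} \approx -28319.0$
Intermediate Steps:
$J = 25$ ($J = \left(-5\right)^{2} = 25$)
$n = 4$ ($n = \left(-2\right) \left(-2\right) = 4$)
$B = 4$
$-28333 - \left(-20 + \frac{J}{B}\right) = -28333 - \left(-20 + \frac{1}{4} \cdot 25\right) = -28333 - \left(-20 + \frac{25}{4}\right) = -28333 - - \frac{55}{4} = -28333 + \frac{55}{4} = - \frac{113277}{4}$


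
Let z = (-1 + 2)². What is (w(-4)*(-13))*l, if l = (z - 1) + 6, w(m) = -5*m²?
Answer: 6240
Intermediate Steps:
z = 1 (z = 1² = 1)
l = 6 (l = (1 - 1) + 6 = 0 + 6 = 6)
(w(-4)*(-13))*l = (-5*(-4)²*(-13))*6 = (-5*16*(-13))*6 = -80*(-13)*6 = 1040*6 = 6240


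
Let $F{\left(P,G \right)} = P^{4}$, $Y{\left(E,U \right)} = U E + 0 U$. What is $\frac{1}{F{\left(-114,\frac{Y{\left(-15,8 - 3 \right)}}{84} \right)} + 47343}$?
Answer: $\frac{1}{168943359} \approx 5.9191 \cdot 10^{-9}$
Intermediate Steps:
$Y{\left(E,U \right)} = E U$ ($Y{\left(E,U \right)} = E U + 0 = E U$)
$\frac{1}{F{\left(-114,\frac{Y{\left(-15,8 - 3 \right)}}{84} \right)} + 47343} = \frac{1}{\left(-114\right)^{4} + 47343} = \frac{1}{168896016 + 47343} = \frac{1}{168943359}$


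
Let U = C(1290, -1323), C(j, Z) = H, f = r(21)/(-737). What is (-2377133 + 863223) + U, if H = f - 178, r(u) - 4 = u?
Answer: -1115882881/737 ≈ -1.5141e+6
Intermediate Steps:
r(u) = 4 + u
f = -25/737 (f = (4 + 21)/(-737) = 25*(-1/737) = -25/737 ≈ -0.033921)
H = -131211/737 (H = -25/737 - 178 = -131211/737 ≈ -178.03)
C(j, Z) = -131211/737
U = -131211/737 ≈ -178.03
(-2377133 + 863223) + U = (-2377133 + 863223) - 131211/737 = -1513910 - 131211/737 = -1115882881/737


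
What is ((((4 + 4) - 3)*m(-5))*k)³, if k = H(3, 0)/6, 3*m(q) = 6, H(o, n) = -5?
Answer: -15625/27 ≈ -578.70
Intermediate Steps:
m(q) = 2 (m(q) = (⅓)*6 = 2)
k = -⅚ (k = -5/6 = -5*⅙ = -⅚ ≈ -0.83333)
((((4 + 4) - 3)*m(-5))*k)³ = ((((4 + 4) - 3)*2)*(-⅚))³ = (((8 - 3)*2)*(-⅚))³ = ((5*2)*(-⅚))³ = (10*(-⅚))³ = (-25/3)³ = -15625/27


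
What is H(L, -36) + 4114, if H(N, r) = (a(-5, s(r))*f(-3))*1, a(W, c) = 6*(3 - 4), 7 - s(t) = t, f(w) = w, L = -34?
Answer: 4132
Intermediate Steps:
s(t) = 7 - t
a(W, c) = -6 (a(W, c) = 6*(-1) = -6)
H(N, r) = 18 (H(N, r) = -6*(-3)*1 = 18*1 = 18)
H(L, -36) + 4114 = 18 + 4114 = 4132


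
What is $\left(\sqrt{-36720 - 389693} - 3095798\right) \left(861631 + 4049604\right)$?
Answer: $-15204191490530 + 4911235 i \sqrt{426413} \approx -1.5204 \cdot 10^{13} + 3.2071 \cdot 10^{9} i$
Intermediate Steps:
$\left(\sqrt{-36720 - 389693} - 3095798\right) \left(861631 + 4049604\right) = \left(\sqrt{-426413} - 3095798\right) 4911235 = \left(i \sqrt{426413} - 3095798\right) 4911235 = \left(-3095798 + i \sqrt{426413}\right) 4911235 = -15204191490530 + 4911235 i \sqrt{426413}$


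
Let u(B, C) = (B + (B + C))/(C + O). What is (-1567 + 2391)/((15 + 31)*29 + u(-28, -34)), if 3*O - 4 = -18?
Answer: 47792/77507 ≈ 0.61662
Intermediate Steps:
O = -14/3 (O = 4/3 + (⅓)*(-18) = 4/3 - 6 = -14/3 ≈ -4.6667)
u(B, C) = (C + 2*B)/(-14/3 + C) (u(B, C) = (B + (B + C))/(C - 14/3) = (C + 2*B)/(-14/3 + C))
(-1567 + 2391)/((15 + 31)*29 + u(-28, -34)) = (-1567 + 2391)/((15 + 31)*29 + 3*(-34 + 2*(-28))/(-14 + 3*(-34))) = 824/(46*29 + 3*(-34 - 56)/(-14 - 102)) = 824/(1334 + 3*(-90)/(-116)) = 824/(1334 + 3*(-1/116)*(-90)) = 824/(1334 + 135/58) = 824/(77507/58) = 824*(58/77507) = 47792/77507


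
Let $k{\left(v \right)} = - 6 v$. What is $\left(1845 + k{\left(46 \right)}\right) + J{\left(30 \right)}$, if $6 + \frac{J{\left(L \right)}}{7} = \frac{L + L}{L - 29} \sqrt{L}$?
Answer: $1527 + 420 \sqrt{30} \approx 3827.4$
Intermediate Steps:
$J{\left(L \right)} = -42 + \frac{14 L^{\frac{3}{2}}}{-29 + L}$ ($J{\left(L \right)} = -42 + 7 \frac{L + L}{L - 29} \sqrt{L} = -42 + 7 \frac{2 L}{-29 + L} \sqrt{L} = -42 + 7 \frac{2 L^{\frac{3}{2}}}{-29 + L} = -42 + \frac{14 L^{\frac{3}{2}}}{-29 + L}$)
$\left(1845 + k{\left(46 \right)}\right) + J{\left(30 \right)} = \left(1845 - 276\right) + \frac{14 \left(87 + 30^{\frac{3}{2}} - 90\right)}{-29 + 30} = \left(1845 - 276\right) + \frac{14 \left(87 + 30 \sqrt{30} - 90\right)}{1} = 1569 + 14 \cdot 1 \left(-3 + 30 \sqrt{30}\right) = 1569 - \left(42 - 420 \sqrt{30}\right) = 1527 + 420 \sqrt{30}$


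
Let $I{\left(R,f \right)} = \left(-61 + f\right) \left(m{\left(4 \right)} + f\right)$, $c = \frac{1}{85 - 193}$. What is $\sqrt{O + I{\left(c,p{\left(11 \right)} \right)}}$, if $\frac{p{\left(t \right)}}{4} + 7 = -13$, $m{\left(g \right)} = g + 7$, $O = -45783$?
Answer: $3 i \sqrt{4006} \approx 189.88 i$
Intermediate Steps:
$m{\left(g \right)} = 7 + g$
$p{\left(t \right)} = -80$ ($p{\left(t \right)} = -28 + 4 \left(-13\right) = -28 - 52 = -80$)
$c = - \frac{1}{108}$ ($c = \frac{1}{-108} = - \frac{1}{108} \approx -0.0092593$)
$I{\left(R,f \right)} = \left(-61 + f\right) \left(11 + f\right)$ ($I{\left(R,f \right)} = \left(-61 + f\right) \left(\left(7 + 4\right) + f\right) = \left(-61 + f\right) \left(11 + f\right)$)
$\sqrt{O + I{\left(c,p{\left(11 \right)} \right)}} = \sqrt{-45783 - \left(-3329 - 6400\right)} = \sqrt{-45783 + \left(-671 + 6400 + 4000\right)} = \sqrt{-45783 + 9729} = \sqrt{-36054} = 3 i \sqrt{4006}$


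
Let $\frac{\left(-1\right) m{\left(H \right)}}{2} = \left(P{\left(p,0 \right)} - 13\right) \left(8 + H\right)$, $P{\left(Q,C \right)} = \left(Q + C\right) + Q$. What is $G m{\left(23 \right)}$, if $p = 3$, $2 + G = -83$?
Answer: $-36890$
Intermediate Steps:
$G = -85$ ($G = -2 - 83 = -85$)
$P{\left(Q,C \right)} = C + 2 Q$ ($P{\left(Q,C \right)} = \left(C + Q\right) + Q = C + 2 Q$)
$m{\left(H \right)} = 112 + 14 H$ ($m{\left(H \right)} = - 2 \left(\left(0 + 2 \cdot 3\right) - 13\right) \left(8 + H\right) = - 2 \left(\left(0 + 6\right) - 13\right) \left(8 + H\right) = - 2 \left(6 - 13\right) \left(8 + H\right) = - 2 \left(- 7 \left(8 + H\right)\right) = - 2 \left(-56 - 7 H\right) = 112 + 14 H$)
$G m{\left(23 \right)} = - 85 \left(112 + 14 \cdot 23\right) = - 85 \left(112 + 322\right) = \left(-85\right) 434 = -36890$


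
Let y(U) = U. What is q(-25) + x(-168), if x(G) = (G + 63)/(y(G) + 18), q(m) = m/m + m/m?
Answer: 27/10 ≈ 2.7000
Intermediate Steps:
q(m) = 2 (q(m) = 1 + 1 = 2)
x(G) = (63 + G)/(18 + G) (x(G) = (G + 63)/(G + 18) = (63 + G)/(18 + G))
q(-25) + x(-168) = 2 + (63 - 168)/(18 - 168) = 2 - 105/(-150) = 2 - 1/150*(-105) = 2 + 7/10 = 27/10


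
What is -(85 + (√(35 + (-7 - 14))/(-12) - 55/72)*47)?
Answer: -3535/72 + 47*√14/12 ≈ -34.442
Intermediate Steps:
-(85 + (√(35 + (-7 - 14))/(-12) - 55/72)*47) = -(85 + (√(35 - 21)*(-1/12) - 55*1/72)*47) = -(85 + (√14*(-1/12) - 55/72)*47) = -(85 + (-√14/12 - 55/72)*47) = -(85 + (-55/72 - √14/12)*47) = -(85 + (-2585/72 - 47*√14/12)) = -(3535/72 - 47*√14/12) = -3535/72 + 47*√14/12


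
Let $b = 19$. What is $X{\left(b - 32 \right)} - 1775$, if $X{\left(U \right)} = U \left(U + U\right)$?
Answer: $-1437$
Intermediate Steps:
$X{\left(U \right)} = 2 U^{2}$ ($X{\left(U \right)} = U 2 U = 2 U^{2}$)
$X{\left(b - 32 \right)} - 1775 = 2 \left(19 - 32\right)^{2} - 1775 = 2 \left(-13\right)^{2} - 1775 = 2 \cdot 169 - 1775 = 338 - 1775 = -1437$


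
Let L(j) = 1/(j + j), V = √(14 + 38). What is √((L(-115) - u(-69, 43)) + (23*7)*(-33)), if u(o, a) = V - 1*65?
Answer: √(-277619430 - 105800*√13)/230 ≈ 72.493*I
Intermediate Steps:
V = 2*√13 (V = √52 = 2*√13 ≈ 7.2111)
L(j) = 1/(2*j)
u(o, a) = -65 + 2*√13 (u(o, a) = 2*√13 - 1*65 = 2*√13 - 65 = -65 + 2*√13)
√((L(-115) - u(-69, 43)) + (23*7)*(-33)) = √(((½)/(-115) - (-65 + 2*√13)) + (23*7)*(-33)) = √(((½)*(-1/115) + (65 - 2*√13)) + 161*(-33)) = √((-1/230 + (65 - 2*√13)) - 5313) = √((14949/230 - 2*√13) - 5313) = √(-1207041/230 - 2*√13)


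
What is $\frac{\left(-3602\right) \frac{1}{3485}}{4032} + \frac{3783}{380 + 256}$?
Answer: $\frac{2214775387}{372365280} \approx 5.9479$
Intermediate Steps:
$\frac{\left(-3602\right) \frac{1}{3485}}{4032} + \frac{3783}{380 + 256} = \left(-3602\right) \frac{1}{3485} \cdot \frac{1}{4032} + \frac{3783}{636} = \left(- \frac{3602}{3485}\right) \frac{1}{4032} + 3783 \cdot \frac{1}{636} = - \frac{1801}{7025760} + \frac{1261}{212} = \frac{2214775387}{372365280}$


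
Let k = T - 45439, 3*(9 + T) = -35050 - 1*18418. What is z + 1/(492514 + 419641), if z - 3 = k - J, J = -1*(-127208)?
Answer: -521229995182/2736465 ≈ -1.9048e+5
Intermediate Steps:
T = -53495/3 (T = -9 + (-35050 - 1*18418)/3 = -9 + (-35050 - 18418)/3 = -9 + (⅓)*(-53468) = -9 - 53468/3 = -53495/3 ≈ -17832.)
J = 127208
k = -189812/3 (k = -53495/3 - 45439 = -189812/3 ≈ -63271.)
z = -571427/3 (z = 3 + (-189812/3 - 1*127208) = 3 + (-189812/3 - 127208) = 3 - 571436/3 = -571427/3 ≈ -1.9048e+5)
z + 1/(492514 + 419641) = -571427/3 + 1/(492514 + 419641) = -571427/3 + 1/912155 = -521229995182/2736465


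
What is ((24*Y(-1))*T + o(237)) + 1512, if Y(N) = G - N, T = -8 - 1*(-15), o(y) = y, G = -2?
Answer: 1581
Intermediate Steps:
T = 7 (T = -8 + 15 = 7)
Y(N) = -2 - N
((24*Y(-1))*T + o(237)) + 1512 = ((24*(-2 - 1*(-1)))*7 + 237) + 1512 = ((24*(-2 + 1))*7 + 237) + 1512 = ((24*(-1))*7 + 237) + 1512 = (-24*7 + 237) + 1512 = (-168 + 237) + 1512 = 69 + 1512 = 1581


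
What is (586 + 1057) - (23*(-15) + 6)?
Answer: 1982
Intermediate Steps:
(586 + 1057) - (23*(-15) + 6) = 1643 - (-345 + 6) = 1643 - 1*(-339) = 1643 + 339 = 1982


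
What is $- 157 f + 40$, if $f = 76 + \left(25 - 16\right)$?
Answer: $-13305$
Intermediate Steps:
$f = 85$ ($f = 76 + \left(25 - 16\right) = 76 + 9 = 85$)
$- 157 f + 40 = \left(-157\right) 85 + 40 = -13345 + 40 = -13305$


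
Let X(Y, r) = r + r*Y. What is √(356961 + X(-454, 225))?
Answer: 2*√63759 ≈ 505.01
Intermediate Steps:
X(Y, r) = r + Y*r
√(356961 + X(-454, 225)) = √(356961 + 225*(1 - 454)) = √(356961 + 225*(-453)) = √(356961 - 101925) = √255036 = 2*√63759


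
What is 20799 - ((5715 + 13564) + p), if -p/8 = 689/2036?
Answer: 775058/509 ≈ 1522.7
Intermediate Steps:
p = -1378/509 (p = -5512/2036 = -8*689/2036 = -1378/509 ≈ -2.7073)
20799 - ((5715 + 13564) + p) = 20799 - ((5715 + 13564) - 1378/509) = 20799 - (19279 - 1378/509) = 20799 - 1*9811633/509 = 20799 - 9811633/509 = 775058/509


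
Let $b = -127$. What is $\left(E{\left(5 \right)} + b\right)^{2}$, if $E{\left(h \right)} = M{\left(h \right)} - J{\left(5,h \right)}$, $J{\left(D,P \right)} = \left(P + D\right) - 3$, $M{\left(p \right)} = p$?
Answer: $16641$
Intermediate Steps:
$J{\left(D,P \right)} = -3 + D + P$ ($J{\left(D,P \right)} = \left(D + P\right) - 3 = -3 + D + P$)
$E{\left(h \right)} = -2$ ($E{\left(h \right)} = h - \left(-3 + 5 + h\right) = h - \left(2 + h\right) = -2$)
$\left(E{\left(5 \right)} + b\right)^{2} = \left(-2 - 127\right)^{2} = \left(-129\right)^{2} = 16641$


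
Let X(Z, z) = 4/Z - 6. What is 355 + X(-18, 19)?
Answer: 3139/9 ≈ 348.78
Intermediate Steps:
X(Z, z) = -6 + 4/Z
355 + X(-18, 19) = 355 + (-6 + 4/(-18)) = 355 + (-6 + 4*(-1/18)) = 355 + (-6 - 2/9) = 355 - 56/9 = 3139/9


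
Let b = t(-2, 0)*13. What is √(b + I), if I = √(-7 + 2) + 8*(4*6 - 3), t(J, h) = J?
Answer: √(142 + I*√5) ≈ 11.917 + 0.09382*I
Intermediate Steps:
I = 168 + I*√5 (I = √(-5) + 8*(24 - 3) = I*√5 + 8*21 = I*√5 + 168 = 168 + I*√5 ≈ 168.0 + 2.2361*I)
b = -26 (b = -2*13 = -26)
√(b + I) = √(-26 + (168 + I*√5)) = √(142 + I*√5)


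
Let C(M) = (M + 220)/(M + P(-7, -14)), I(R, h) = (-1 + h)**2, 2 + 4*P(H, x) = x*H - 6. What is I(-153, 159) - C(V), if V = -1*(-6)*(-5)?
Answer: 74968/3 ≈ 24989.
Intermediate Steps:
V = -30 (V = 6*(-5) = -30)
P(H, x) = -2 + H*x/4 (P(H, x) = -1/2 + (x*H - 6)/4 = -1/2 + (H*x - 6)/4 = -1/2 + (-6 + H*x)/4 = -1/2 + (-3/2 + H*x/4) = -2 + H*x/4)
C(M) = (220 + M)/(45/2 + M) (C(M) = (M + 220)/(M + (-2 + (1/4)*(-7)*(-14))) = (220 + M)/(M + (-2 + 49/2)) = (220 + M)/(M + 45/2) = (220 + M)/(45/2 + M))
I(-153, 159) - C(V) = (-1 + 159)**2 - 2*(220 - 30)/(45 + 2*(-30)) = 158**2 - 2*190/(45 - 60) = 24964 - 2*190/(-15) = 24964 - 2*(-1)*190/15 = 24964 - 1*(-76/3) = 24964 + 76/3 = 74968/3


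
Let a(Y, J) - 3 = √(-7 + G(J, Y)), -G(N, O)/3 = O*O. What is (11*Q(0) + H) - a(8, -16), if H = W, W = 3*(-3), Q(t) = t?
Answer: -12 - I*√199 ≈ -12.0 - 14.107*I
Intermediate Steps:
G(N, O) = -3*O² (G(N, O) = -3*O*O = -3*O²)
W = -9
H = -9
a(Y, J) = 3 + √(-7 - 3*Y²)
(11*Q(0) + H) - a(8, -16) = (11*0 - 9) - (3 + √(-7 - 3*8²)) = (0 - 9) - (3 + √(-7 - 3*64)) = -9 - (3 + √(-7 - 192)) = -9 - (3 + √(-199)) = -9 - (3 + I*√199) = -9 + (-3 - I*√199) = -12 - I*√199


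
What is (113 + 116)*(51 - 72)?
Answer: -4809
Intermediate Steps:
(113 + 116)*(51 - 72) = 229*(-21) = -4809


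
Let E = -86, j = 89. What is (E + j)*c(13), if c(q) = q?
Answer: 39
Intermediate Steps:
(E + j)*c(13) = (-86 + 89)*13 = 3*13 = 39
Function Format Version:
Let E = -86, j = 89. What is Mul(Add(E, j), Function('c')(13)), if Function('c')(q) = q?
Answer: 39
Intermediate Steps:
Mul(Add(E, j), Function('c')(13)) = Mul(Add(-86, 89), 13) = Mul(3, 13) = 39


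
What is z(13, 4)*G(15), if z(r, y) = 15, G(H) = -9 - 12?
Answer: -315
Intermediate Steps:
G(H) = -21
z(13, 4)*G(15) = 15*(-21) = -315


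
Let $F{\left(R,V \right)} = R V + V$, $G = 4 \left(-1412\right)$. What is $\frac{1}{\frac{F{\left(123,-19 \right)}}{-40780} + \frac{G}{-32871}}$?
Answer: $\frac{335119845}{76942379} \approx 4.3555$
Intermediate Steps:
$G = -5648$
$F{\left(R,V \right)} = V + R V$
$\frac{1}{\frac{F{\left(123,-19 \right)}}{-40780} + \frac{G}{-32871}} = \frac{1}{\frac{\left(-19\right) \left(1 + 123\right)}{-40780} - \frac{5648}{-32871}} = \frac{1}{\left(-19\right) 124 \left(- \frac{1}{40780}\right) - - \frac{5648}{32871}} = \frac{1}{\left(-2356\right) \left(- \frac{1}{40780}\right) + \frac{5648}{32871}} = \frac{1}{\frac{589}{10195} + \frac{5648}{32871}} = \frac{1}{\frac{76942379}{335119845}} = \frac{335119845}{76942379}$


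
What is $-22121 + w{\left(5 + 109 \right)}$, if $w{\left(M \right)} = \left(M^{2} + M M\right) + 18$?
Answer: $3889$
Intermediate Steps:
$w{\left(M \right)} = 18 + 2 M^{2}$ ($w{\left(M \right)} = \left(M^{2} + M^{2}\right) + 18 = 2 M^{2} + 18 = 18 + 2 M^{2}$)
$-22121 + w{\left(5 + 109 \right)} = -22121 + \left(18 + 2 \left(5 + 109\right)^{2}\right) = -22121 + \left(18 + 2 \cdot 114^{2}\right) = -22121 + \left(18 + 2 \cdot 12996\right) = -22121 + \left(18 + 25992\right) = -22121 + 26010 = 3889$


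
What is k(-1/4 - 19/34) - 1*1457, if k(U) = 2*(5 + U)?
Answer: -49253/34 ≈ -1448.6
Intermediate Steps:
k(U) = 10 + 2*U
k(-1/4 - 19/34) - 1*1457 = (10 + 2*(-1/4 - 19/34)) - 1*1457 = (10 + 2*(-1*¼ - 19*1/34)) - 1457 = (10 + 2*(-¼ - 19/34)) - 1457 = (10 + 2*(-55/68)) - 1457 = (10 - 55/34) - 1457 = 285/34 - 1457 = -49253/34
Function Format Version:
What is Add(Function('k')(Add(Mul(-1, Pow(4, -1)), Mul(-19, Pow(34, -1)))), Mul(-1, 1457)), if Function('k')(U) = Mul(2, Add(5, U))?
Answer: Rational(-49253, 34) ≈ -1448.6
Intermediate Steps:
Function('k')(U) = Add(10, Mul(2, U))
Add(Function('k')(Add(Mul(-1, Pow(4, -1)), Mul(-19, Pow(34, -1)))), Mul(-1, 1457)) = Add(Add(10, Mul(2, Add(Mul(-1, Pow(4, -1)), Mul(-19, Pow(34, -1))))), Mul(-1, 1457)) = Add(Add(10, Mul(2, Add(Mul(-1, Rational(1, 4)), Mul(-19, Rational(1, 34))))), -1457) = Add(Add(10, Mul(2, Add(Rational(-1, 4), Rational(-19, 34)))), -1457) = Add(Add(10, Mul(2, Rational(-55, 68))), -1457) = Add(Add(10, Rational(-55, 34)), -1457) = Add(Rational(285, 34), -1457) = Rational(-49253, 34)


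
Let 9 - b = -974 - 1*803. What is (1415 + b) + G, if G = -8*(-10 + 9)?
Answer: 3209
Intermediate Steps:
b = 1786 (b = 9 - (-974 - 1*803) = 9 - (-974 - 803) = 9 - 1*(-1777) = 9 + 1777 = 1786)
G = 8 (G = -8*(-1) = 8)
(1415 + b) + G = (1415 + 1786) + 8 = 3201 + 8 = 3209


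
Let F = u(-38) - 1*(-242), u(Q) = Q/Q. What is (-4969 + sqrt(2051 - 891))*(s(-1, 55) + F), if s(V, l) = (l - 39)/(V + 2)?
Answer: -1286971 + 518*sqrt(290) ≈ -1.2782e+6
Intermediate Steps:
s(V, l) = (-39 + l)/(2 + V)
u(Q) = 1
F = 243 (F = 1 - 1*(-242) = 1 + 242 = 243)
(-4969 + sqrt(2051 - 891))*(s(-1, 55) + F) = (-4969 + sqrt(2051 - 891))*((-39 + 55)/(2 - 1) + 243) = (-4969 + sqrt(1160))*(16/1 + 243) = (-4969 + 2*sqrt(290))*(1*16 + 243) = (-4969 + 2*sqrt(290))*(16 + 243) = (-4969 + 2*sqrt(290))*259 = -1286971 + 518*sqrt(290)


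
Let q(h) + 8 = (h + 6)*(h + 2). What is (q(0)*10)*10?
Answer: 400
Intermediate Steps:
q(h) = -8 + (2 + h)*(6 + h) (q(h) = -8 + (h + 6)*(h + 2) = -8 + (6 + h)*(2 + h) = -8 + (2 + h)*(6 + h))
(q(0)*10)*10 = ((4 + 0² + 8*0)*10)*10 = ((4 + 0 + 0)*10)*10 = (4*10)*10 = 40*10 = 400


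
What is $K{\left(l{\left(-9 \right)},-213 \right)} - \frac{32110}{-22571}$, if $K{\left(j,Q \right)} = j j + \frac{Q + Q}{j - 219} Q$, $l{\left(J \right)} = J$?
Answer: $- \frac{270647515}{857698} \approx -315.55$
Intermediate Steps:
$K{\left(j,Q \right)} = j^{2} + \frac{2 Q^{2}}{-219 + j}$ ($K{\left(j,Q \right)} = j^{2} + \frac{2 Q}{-219 + j} Q = j^{2} + \frac{2 Q^{2}}{-219 + j}$)
$K{\left(l{\left(-9 \right)},-213 \right)} - \frac{32110}{-22571} = \frac{\left(-9\right)^{3} - 219 \left(-9\right)^{2} + 2 \left(-213\right)^{2}}{-219 - 9} - \frac{32110}{-22571} = \frac{-729 - 17739 + 2 \cdot 45369}{-228} - 32110 \left(- \frac{1}{22571}\right) = - \frac{-729 - 17739 + 90738}{228} - - \frac{32110}{22571} = \left(- \frac{1}{228}\right) 72270 + \frac{32110}{22571} = - \frac{12045}{38} + \frac{32110}{22571} = - \frac{270647515}{857698}$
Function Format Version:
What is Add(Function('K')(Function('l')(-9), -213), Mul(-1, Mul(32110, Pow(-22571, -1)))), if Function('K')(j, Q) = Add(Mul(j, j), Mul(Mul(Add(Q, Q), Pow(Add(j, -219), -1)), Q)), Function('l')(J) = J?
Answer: Rational(-270647515, 857698) ≈ -315.55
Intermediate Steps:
Function('K')(j, Q) = Add(Pow(j, 2), Mul(2, Pow(Q, 2), Pow(Add(-219, j), -1))) (Function('K')(j, Q) = Add(Pow(j, 2), Mul(Mul(Mul(2, Q), Pow(Add(-219, j), -1)), Q)) = Add(Pow(j, 2), Mul(Mul(2, Q, Pow(Add(-219, j), -1)), Q)) = Add(Pow(j, 2), Mul(2, Pow(Q, 2), Pow(Add(-219, j), -1))))
Add(Function('K')(Function('l')(-9), -213), Mul(-1, Mul(32110, Pow(-22571, -1)))) = Add(Mul(Pow(Add(-219, -9), -1), Add(Pow(-9, 3), Mul(-219, Pow(-9, 2)), Mul(2, Pow(-213, 2)))), Mul(-1, Mul(32110, Pow(-22571, -1)))) = Add(Mul(Pow(-228, -1), Add(-729, Mul(-219, 81), Mul(2, 45369))), Mul(-1, Mul(32110, Rational(-1, 22571)))) = Add(Mul(Rational(-1, 228), Add(-729, -17739, 90738)), Mul(-1, Rational(-32110, 22571))) = Add(Mul(Rational(-1, 228), 72270), Rational(32110, 22571)) = Add(Rational(-12045, 38), Rational(32110, 22571)) = Rational(-270647515, 857698)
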